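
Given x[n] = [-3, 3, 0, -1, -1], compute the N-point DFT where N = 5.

X[k] = Σ(n=0 to 4) x[n] · ω_5^(nk)
where ω_5 = e^(-2πi/5)

Computing each X[k]:
X[0] = -2
X[1] = -1.5729-4.3920i
X[2] = -4.9271-1.4001i
X[3] = -4.9271+1.4001i
X[4] = -1.5729+4.3920i

X = [-2, -1.5729-4.3920i, -4.9271-1.4001i, -4.9271+1.4001i, -1.5729+4.3920i]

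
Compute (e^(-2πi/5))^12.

Since ω_5^5 = 1, powers reduce modulo 5.
12 mod 5 = 2
So ω_5^12 = ω_5^2 = e^(-2πi·2/5)

ω_5^12 = ω_5^2 = -0.8090-0.5878i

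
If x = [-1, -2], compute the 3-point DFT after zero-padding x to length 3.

Original 2-point DFT: [-3, 1]
Zero-padded 3-point DFT provides frequency interpolation.

DFT_3([x, 0, ...]) = [-3, 1.7321i, -1.7321i]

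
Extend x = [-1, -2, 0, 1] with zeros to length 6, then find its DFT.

Original 4-point DFT: [-2, -1+3i, 0, -1-3i]
Zero-padded 6-point DFT provides frequency interpolation.

DFT_6([x, 0, ...]) = [-2, -3.0000+1.7321i, 1.0000+1.7321i, 0, 1.0000-1.7321i, -3.0000-1.7321i]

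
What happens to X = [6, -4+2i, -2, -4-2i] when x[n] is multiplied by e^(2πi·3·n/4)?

Modulation property: DFT(ω_4^(-3n)·x[n]) = X[(k-3) mod 4], so circularly shift X by 3 positions.

X[k-3] = [-4+2i, -2, -4-2i, 6]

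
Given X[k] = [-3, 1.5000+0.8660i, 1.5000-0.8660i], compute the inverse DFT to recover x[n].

x[n] = (1/3) Σ(k=0 to 2) X[k] · e^(2πikn/3)

Computing each x[n]:
x[0] = 0
x[1] = -2
x[2] = -1

x = [0, -2, -1]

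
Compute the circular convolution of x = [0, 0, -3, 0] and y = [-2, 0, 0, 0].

(x ⊛ y)[n] = Σ(m=0 to 3) x[m] · y[(n-m) mod 4]

Computing each output sample:
(x ⊛ y)[0] = 0
(x ⊛ y)[1] = 0
(x ⊛ y)[2] = 6
(x ⊛ y)[3] = 0

x ⊛ y = [0, 0, 6, 0]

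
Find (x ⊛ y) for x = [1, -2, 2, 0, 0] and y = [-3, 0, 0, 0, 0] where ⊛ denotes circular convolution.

(x ⊛ y)[n] = Σ(m=0 to 4) x[m] · y[(n-m) mod 5]

Computing each output sample:
(x ⊛ y)[0] = -3
(x ⊛ y)[1] = 6
(x ⊛ y)[2] = -6
(x ⊛ y)[3] = 0
(x ⊛ y)[4] = 0

x ⊛ y = [-3, 6, -6, 0, 0]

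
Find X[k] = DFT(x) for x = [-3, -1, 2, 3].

X[k] = Σ(n=0 to 3) x[n] · ω_4^(nk)
where ω_4 = e^(-2πi/4)

Computing each X[k]:
X[0] = 1
X[1] = -5+4i
X[2] = -3
X[3] = -5-4i

X = [1, -5+4i, -3, -5-4i]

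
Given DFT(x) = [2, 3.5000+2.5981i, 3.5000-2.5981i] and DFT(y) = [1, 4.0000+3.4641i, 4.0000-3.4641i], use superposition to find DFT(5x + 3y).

By linearity: DFT(5x + 3y) = 5·DFT(x) + 3·DFT(y)
= 5·[2, 3.5000+2.5981i, 3.5000-2.5981i] + 3·[1, 4.0000+3.4641i, 4.0000-3.4641i]

Computing element-wise:
Z[0] = 5·(2) + 3·(1) = 13
Z[1] = 5·(3.5000+2.5981i) + 3·(4.0000+3.4641i) = 29.5000+23.3828i
Z[2] = 5·(3.5000-2.5981i) + 3·(4.0000-3.4641i) = 29.5000-23.3828i

DFT(5x + 3y) = 5·X + 3·Y = [13, 29.5000+23.3828i, 29.5000-23.3828i]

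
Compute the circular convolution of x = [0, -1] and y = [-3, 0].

(x ⊛ y)[n] = Σ(m=0 to 1) x[m] · y[(n-m) mod 2]

Computing each output sample:
(x ⊛ y)[0] = 0
(x ⊛ y)[1] = 3

x ⊛ y = [0, 3]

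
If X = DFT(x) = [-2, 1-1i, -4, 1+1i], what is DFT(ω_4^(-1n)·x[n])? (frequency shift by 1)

Modulation property: DFT(ω_4^(-1n)·x[n]) = X[(k-1) mod 4], so circularly shift X by 1 positions.

X[k-1] = [1+1i, -2, 1-1i, -4]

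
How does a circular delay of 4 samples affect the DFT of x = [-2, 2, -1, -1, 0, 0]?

Time shift by 4: X_shifted[k] = ω_6^(4k) · X[k]
Shifted x = [-1, -1, 0, 0, -2, 2]

DFT(x[n-4]) = [-2, 0.5000+0.8660i, -0.5000+4.3301i, -4, -0.5000-4.3301i, 0.5000-0.8660i]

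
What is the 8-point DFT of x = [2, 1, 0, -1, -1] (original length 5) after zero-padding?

Original 5-point DFT: [1, 2.8090-2.4899i, 1.6910-0.2245i, 1.6910+0.2245i, 2.8090+2.4899i]
Zero-padded 8-point DFT provides frequency interpolation.

DFT_8([x, 0, ...]) = [1, 4.4142, 1-2i, 1.5858, 1, 1.5858, 1+2i, 4.4142]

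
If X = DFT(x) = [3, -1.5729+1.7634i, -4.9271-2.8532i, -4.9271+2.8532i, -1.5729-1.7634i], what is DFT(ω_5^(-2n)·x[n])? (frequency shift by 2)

Modulation property: DFT(ω_5^(-2n)·x[n]) = X[(k-2) mod 5], so circularly shift X by 2 positions.

X[k-2] = [-4.9271+2.8532i, -1.5729-1.7634i, 3, -1.5729+1.7634i, -4.9271-2.8532i]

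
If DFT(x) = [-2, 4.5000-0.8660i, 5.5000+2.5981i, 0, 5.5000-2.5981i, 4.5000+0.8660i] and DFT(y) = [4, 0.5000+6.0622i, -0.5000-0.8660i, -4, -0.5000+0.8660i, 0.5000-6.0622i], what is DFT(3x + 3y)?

By linearity: DFT(3x + 3y) = 3·DFT(x) + 3·DFT(y)
= 3·[-2, 4.5000-0.8660i, 5.5000+2.5981i, 0, 5.5000-2.5981i, 4.5000+0.8660i] + 3·[4, 0.5000+6.0622i, -0.5000-0.8660i, -4, -0.5000+0.8660i, 0.5000-6.0622i]

Computing element-wise:
Z[0] = 3·(-2) + 3·(4) = 6
Z[1] = 3·(4.5000-0.8660i) + 3·(0.5000+6.0622i) = 15.0000+15.5886i
Z[2] = 3·(5.5000+2.5981i) + 3·(-0.5000-0.8660i) = 15.0000+5.1963i
Z[3] = 3·(0) + 3·(-4) = -12
Z[4] = 3·(5.5000-2.5981i) + 3·(-0.5000+0.8660i) = 15.0000-5.1963i
Z[5] = 3·(4.5000+0.8660i) + 3·(0.5000-6.0622i) = 15.0000-15.5886i

DFT(3x + 3y) = 3·X + 3·Y = [6, 15.0000+15.5886i, 15.0000+5.1963i, -12, 15.0000-5.1963i, 15.0000-15.5886i]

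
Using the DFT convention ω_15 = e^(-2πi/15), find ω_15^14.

ω_15^14 = e^(-2πi·14/15)
= cos(-2π·14/15) + i·sin(-2π·14/15)
= cos(-28π/15) + i·sin(-28π/15)

ω_15^14 = cos(-28π/15) + i·sin(-28π/15) = 0.9135+0.4067i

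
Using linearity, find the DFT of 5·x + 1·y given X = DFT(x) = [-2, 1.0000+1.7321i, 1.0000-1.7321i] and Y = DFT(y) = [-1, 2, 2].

By linearity: DFT(5x + 1y) = 5·DFT(x) + 1·DFT(y)
= 5·[-2, 1.0000+1.7321i, 1.0000-1.7321i] + 1·[-1, 2, 2]

Computing element-wise:
Z[0] = 5·(-2) + 1·(-1) = -11
Z[1] = 5·(1.0000+1.7321i) + 1·(2) = 7.0000+8.6605i
Z[2] = 5·(1.0000-1.7321i) + 1·(2) = 7.0000-8.6605i

DFT(5x + 1y) = 5·X + 1·Y = [-11, 7.0000+8.6605i, 7.0000-8.6605i]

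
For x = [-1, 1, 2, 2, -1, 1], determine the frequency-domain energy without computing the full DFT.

Parseval: Σ|x[n]|² = (1/N)Σ|X[k]|², so Σ|X[k]|² = N·Σ|x[n]|² = 6·12.0000

Σ|X[k]|² = N·Σ|x[n]|² = 6·12.0000 = 72.0000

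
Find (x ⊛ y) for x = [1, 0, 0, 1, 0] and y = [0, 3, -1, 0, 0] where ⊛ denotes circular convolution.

(x ⊛ y)[n] = Σ(m=0 to 4) x[m] · y[(n-m) mod 5]

Computing each output sample:
(x ⊛ y)[0] = -1
(x ⊛ y)[1] = 3
(x ⊛ y)[2] = -1
(x ⊛ y)[3] = 0
(x ⊛ y)[4] = 3

x ⊛ y = [-1, 3, -1, 0, 3]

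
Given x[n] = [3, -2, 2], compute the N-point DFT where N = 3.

X[k] = Σ(n=0 to 2) x[n] · ω_3^(nk)
where ω_3 = e^(-2πi/3)

Computing each X[k]:
X[0] = 3
X[1] = 3.0000+3.4641i
X[2] = 3.0000-3.4641i

X = [3, 3.0000+3.4641i, 3.0000-3.4641i]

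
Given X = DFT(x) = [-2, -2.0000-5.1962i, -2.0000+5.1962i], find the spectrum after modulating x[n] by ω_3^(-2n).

Modulation property: DFT(ω_3^(-2n)·x[n]) = X[(k-2) mod 3], so circularly shift X by 2 positions.

X[k-2] = [-2.0000-5.1962i, -2.0000+5.1962i, -2]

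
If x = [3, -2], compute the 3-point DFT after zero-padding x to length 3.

Original 2-point DFT: [1, 5]
Zero-padded 3-point DFT provides frequency interpolation.

DFT_3([x, 0, ...]) = [1, 4.0000+1.7321i, 4.0000-1.7321i]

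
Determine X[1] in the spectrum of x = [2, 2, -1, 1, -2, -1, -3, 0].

X[1] = Σ(n=0 to 7) x[n] · ω_8^(1n) where ω_8 = e^(-2πi/8)
= (2)·ω_8^0 + (2)·ω_8^1 + (-1)·ω_8^2 + (1)·ω_8^3 + (-2)·ω_8^4 + (-1)·ω_8^5 + (-3)·ω_8^6 + (0)·ω_8^7

X[1] = 5.4142-4.8284i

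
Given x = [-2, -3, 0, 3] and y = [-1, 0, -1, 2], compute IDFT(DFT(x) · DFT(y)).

(x ⊛ y)[n] = Σ(m=0 to 3) x[m] · y[(n-m) mod 4]

Computing each output sample:
(x ⊛ y)[0] = -4
(x ⊛ y)[1] = 0
(x ⊛ y)[2] = 8
(x ⊛ y)[3] = -4

x ⊛ y = [-4, 0, 8, -4]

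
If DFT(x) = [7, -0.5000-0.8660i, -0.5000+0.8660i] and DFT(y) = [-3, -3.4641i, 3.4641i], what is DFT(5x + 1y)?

By linearity: DFT(5x + 1y) = 5·DFT(x) + 1·DFT(y)
= 5·[7, -0.5000-0.8660i, -0.5000+0.8660i] + 1·[-3, -3.4641i, 3.4641i]

Computing element-wise:
Z[0] = 5·(7) + 1·(-3) = 32
Z[1] = 5·(-0.5000-0.8660i) + 1·(-3.4641i) = -2.5000-7.7941i
Z[2] = 5·(-0.5000+0.8660i) + 1·(3.4641i) = -2.5000+7.7941i

DFT(5x + 1y) = 5·X + 1·Y = [32, -2.5000-7.7941i, -2.5000+7.7941i]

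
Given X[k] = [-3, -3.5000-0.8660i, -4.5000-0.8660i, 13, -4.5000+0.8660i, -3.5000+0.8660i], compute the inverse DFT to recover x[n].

x[n] = (1/6) Σ(k=0 to 5) X[k] · e^(2πikn/6)

Computing each x[n]:
x[0] = -1
x[1] = -2
x[2] = 3
x[3] = -3
x[4] = 3
x[5] = -3

x = [-1, -2, 3, -3, 3, -3]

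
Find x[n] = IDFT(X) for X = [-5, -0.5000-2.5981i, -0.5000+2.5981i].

x[n] = (1/3) Σ(k=0 to 2) X[k] · e^(2πikn/3)

Computing each x[n]:
x[0] = -2
x[1] = 0
x[2] = -3

x = [-2, 0, -3]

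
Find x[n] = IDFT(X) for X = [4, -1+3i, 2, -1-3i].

x[n] = (1/4) Σ(k=0 to 3) X[k] · e^(2πikn/4)

Computing each x[n]:
x[0] = 1
x[1] = -1
x[2] = 2
x[3] = 2

x = [1, -1, 2, 2]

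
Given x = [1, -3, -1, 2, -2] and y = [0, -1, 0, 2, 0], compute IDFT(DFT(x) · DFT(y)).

(x ⊛ y)[n] = Σ(m=0 to 4) x[m] · y[(n-m) mod 5]

Computing each output sample:
(x ⊛ y)[0] = 0
(x ⊛ y)[1] = 3
(x ⊛ y)[2] = -1
(x ⊛ y)[3] = 3
(x ⊛ y)[4] = -8

x ⊛ y = [0, 3, -1, 3, -8]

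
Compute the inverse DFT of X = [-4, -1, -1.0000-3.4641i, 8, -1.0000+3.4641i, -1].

x[n] = (1/6) Σ(k=0 to 5) X[k] · e^(2πikn/6)

Computing each x[n]:
x[0] = 0
x[1] = -1
x[2] = 0
x[3] = -2
x[4] = 2
x[5] = -3

x = [0, -1, 0, -2, 2, -3]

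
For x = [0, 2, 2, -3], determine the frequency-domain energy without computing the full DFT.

Parseval: Σ|x[n]|² = (1/N)Σ|X[k]|², so Σ|X[k]|² = N·Σ|x[n]|² = 4·17.0000

Σ|X[k]|² = N·Σ|x[n]|² = 4·17.0000 = 68.0000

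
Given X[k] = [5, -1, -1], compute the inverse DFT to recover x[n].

x[n] = (1/3) Σ(k=0 to 2) X[k] · e^(2πikn/3)

Computing each x[n]:
x[0] = 1
x[1] = 2
x[2] = 2

x = [1, 2, 2]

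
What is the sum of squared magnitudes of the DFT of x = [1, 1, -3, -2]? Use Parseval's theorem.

Parseval: Σ|x[n]|² = (1/N)Σ|X[k]|², so Σ|X[k]|² = N·Σ|x[n]|² = 4·15.0000

Σ|X[k]|² = N·Σ|x[n]|² = 4·15.0000 = 60.0000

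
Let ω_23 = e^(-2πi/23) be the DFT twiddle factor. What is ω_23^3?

ω_23^3 = e^(-2πi·3/23)
= cos(-2π·3/23) + i·sin(-2π·3/23)
= cos(-6π/23) + i·sin(-6π/23)

ω_23^3 = cos(-6π/23) + i·sin(-6π/23) = 0.6826-0.7308i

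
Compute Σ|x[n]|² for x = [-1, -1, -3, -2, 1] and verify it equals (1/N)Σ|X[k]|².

Time domain:
Σ|x[n]|² = |-1|² + |-1|² + |-3|² + |-2|² + |1|² = 16.0000

Frequency domain:
(1/5)Σ|X[k]|² = (1/5)(|-6|² + |3.0451+2.4899i|² + |-2.5451+0.2245i|² + |-2.5451-0.2245i|² + |3.0451-2.4899i|²) = (1/5)·80.0000 = 16.0000

Both sides agree, confirming Parseval's theorem.

Σ|x[n]|² = (1/N)Σ|X[k]|² = 16.0000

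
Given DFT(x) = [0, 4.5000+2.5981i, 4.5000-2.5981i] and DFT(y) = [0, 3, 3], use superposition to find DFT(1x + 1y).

By linearity: DFT(1x + 1y) = 1·DFT(x) + 1·DFT(y)
= 1·[0, 4.5000+2.5981i, 4.5000-2.5981i] + 1·[0, 3, 3]

Computing element-wise:
Z[0] = 1·(0) + 1·(0) = 0
Z[1] = 1·(4.5000+2.5981i) + 1·(3) = 7.5000+2.5981i
Z[2] = 1·(4.5000-2.5981i) + 1·(3) = 7.5000-2.5981i

DFT(1x + 1y) = 1·X + 1·Y = [0, 7.5000+2.5981i, 7.5000-2.5981i]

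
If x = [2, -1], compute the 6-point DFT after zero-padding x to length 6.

Original 2-point DFT: [1, 3]
Zero-padded 6-point DFT provides frequency interpolation.

DFT_6([x, 0, ...]) = [1, 1.5000+0.8660i, 2.5000+0.8660i, 3, 2.5000-0.8660i, 1.5000-0.8660i]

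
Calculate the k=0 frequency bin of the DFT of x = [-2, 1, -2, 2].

X[0] = Σ(n=0 to 3) x[n] · ω_4^0 = Σ x[n]
= (-2) + (1) + (-2) + (2)

X[0] = -1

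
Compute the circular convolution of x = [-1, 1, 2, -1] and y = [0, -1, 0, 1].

(x ⊛ y)[n] = Σ(m=0 to 3) x[m] · y[(n-m) mod 4]

Computing each output sample:
(x ⊛ y)[0] = 2
(x ⊛ y)[1] = 3
(x ⊛ y)[2] = -2
(x ⊛ y)[3] = -3

x ⊛ y = [2, 3, -2, -3]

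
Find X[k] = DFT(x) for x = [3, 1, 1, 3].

X[k] = Σ(n=0 to 3) x[n] · ω_4^(nk)
where ω_4 = e^(-2πi/4)

Computing each X[k]:
X[0] = 8
X[1] = 2+2i
X[2] = 0
X[3] = 2-2i

X = [8, 2+2i, 0, 2-2i]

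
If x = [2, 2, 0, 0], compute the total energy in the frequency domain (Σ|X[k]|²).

Parseval: Σ|x[n]|² = (1/N)Σ|X[k]|², so Σ|X[k]|² = N·Σ|x[n]|² = 4·8.0000

Σ|X[k]|² = N·Σ|x[n]|² = 4·8.0000 = 32.0000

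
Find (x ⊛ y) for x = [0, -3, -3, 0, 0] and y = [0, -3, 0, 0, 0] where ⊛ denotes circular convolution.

(x ⊛ y)[n] = Σ(m=0 to 4) x[m] · y[(n-m) mod 5]

Computing each output sample:
(x ⊛ y)[0] = 0
(x ⊛ y)[1] = 0
(x ⊛ y)[2] = 9
(x ⊛ y)[3] = 9
(x ⊛ y)[4] = 0

x ⊛ y = [0, 0, 9, 9, 0]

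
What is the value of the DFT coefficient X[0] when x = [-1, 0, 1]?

X[0] = Σ(n=0 to 2) x[n] · ω_3^0 = Σ x[n]
= (-1) + (0) + (1)

X[0] = 0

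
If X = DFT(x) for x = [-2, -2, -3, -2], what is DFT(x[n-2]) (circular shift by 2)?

Time shift by 2: X_shifted[k] = ω_4^(2k) · X[k]
Shifted x = [-3, -2, -2, -2]

DFT(x[n-2]) = [-9, -1, -1, -1]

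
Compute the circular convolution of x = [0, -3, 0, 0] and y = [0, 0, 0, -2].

(x ⊛ y)[n] = Σ(m=0 to 3) x[m] · y[(n-m) mod 4]

Computing each output sample:
(x ⊛ y)[0] = 6
(x ⊛ y)[1] = 0
(x ⊛ y)[2] = 0
(x ⊛ y)[3] = 0

x ⊛ y = [6, 0, 0, 0]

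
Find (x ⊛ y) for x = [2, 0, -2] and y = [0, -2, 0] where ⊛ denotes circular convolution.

(x ⊛ y)[n] = Σ(m=0 to 2) x[m] · y[(n-m) mod 3]

Computing each output sample:
(x ⊛ y)[0] = 4
(x ⊛ y)[1] = -4
(x ⊛ y)[2] = 0

x ⊛ y = [4, -4, 0]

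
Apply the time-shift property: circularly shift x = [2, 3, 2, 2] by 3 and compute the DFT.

Time shift by 3: X_shifted[k] = ω_4^(3k) · X[k]
Shifted x = [3, 2, 2, 2]

DFT(x[n-3]) = [9, 1, 1, 1]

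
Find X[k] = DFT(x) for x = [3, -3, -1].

X[k] = Σ(n=0 to 2) x[n] · ω_3^(nk)
where ω_3 = e^(-2πi/3)

Computing each X[k]:
X[0] = -1
X[1] = 5.0000+1.7321i
X[2] = 5.0000-1.7321i

X = [-1, 5.0000+1.7321i, 5.0000-1.7321i]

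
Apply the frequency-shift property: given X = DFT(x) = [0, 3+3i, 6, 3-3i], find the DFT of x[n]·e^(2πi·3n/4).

Modulation property: DFT(ω_4^(-3n)·x[n]) = X[(k-3) mod 4], so circularly shift X by 3 positions.

X[k-3] = [3+3i, 6, 3-3i, 0]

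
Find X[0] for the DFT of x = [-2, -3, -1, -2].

X[0] = Σ(n=0 to 3) x[n] · ω_4^0 = Σ x[n]
= (-2) + (-3) + (-1) + (-2)

X[0] = -8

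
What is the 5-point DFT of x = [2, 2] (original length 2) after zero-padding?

Original 2-point DFT: [4, 0]
Zero-padded 5-point DFT provides frequency interpolation.

DFT_5([x, 0, ...]) = [4, 2.6180-1.9021i, 0.3820-1.1756i, 0.3820+1.1756i, 2.6180+1.9021i]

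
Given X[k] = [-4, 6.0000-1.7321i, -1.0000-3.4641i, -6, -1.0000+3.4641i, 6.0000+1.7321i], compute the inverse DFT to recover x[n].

x[n] = (1/6) Σ(k=0 to 5) X[k] · e^(2πikn/6)

Computing each x[n]:
x[0] = 0
x[1] = 3
x[2] = -3
x[3] = -2
x[4] = -2
x[5] = 0

x = [0, 3, -3, -2, -2, 0]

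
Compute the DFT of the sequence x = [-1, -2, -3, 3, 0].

X[k] = Σ(n=0 to 4) x[n] · ω_5^(nk)
where ω_5 = e^(-2πi/5)

Computing each X[k]:
X[0] = -3
X[1] = -1.6180+5.4288i
X[2] = 0.6180-4.5308i
X[3] = 0.6180+4.5308i
X[4] = -1.6180-5.4288i

X = [-3, -1.6180+5.4288i, 0.6180-4.5308i, 0.6180+4.5308i, -1.6180-5.4288i]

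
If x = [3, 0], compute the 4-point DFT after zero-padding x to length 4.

Original 2-point DFT: [3, 3]
Zero-padded 4-point DFT provides frequency interpolation.

DFT_4([x, 0, ...]) = [3, 3, 3, 3]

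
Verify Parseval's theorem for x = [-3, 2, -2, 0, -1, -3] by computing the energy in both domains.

Time domain:
Σ|x[n]|² = |-3|² + |2|² + |-2|² + |0|² + |-1|² + |-3|² = 27.0000

Frequency domain:
(1/6)Σ|X[k]|² = (1/6)(|-7|² + |-2.0000-3.4641i|² + |-1.0000-5.1962i|² + |-5|² + |-1.0000+5.1962i|² + |-2.0000+3.4641i|²) = (1/6)·162.0000 = 27.0000

Both sides agree, confirming Parseval's theorem.

Σ|x[n]|² = (1/N)Σ|X[k]|² = 27.0000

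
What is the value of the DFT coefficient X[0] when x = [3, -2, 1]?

X[0] = Σ(n=0 to 2) x[n] · ω_3^0 = Σ x[n]
= (3) + (-2) + (1)

X[0] = 2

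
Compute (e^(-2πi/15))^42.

Since ω_15^15 = 1, powers reduce modulo 15.
42 mod 15 = 12
So ω_15^42 = ω_15^12 = e^(-2πi·12/15)

ω_15^42 = ω_15^12 = 0.3090+0.9511i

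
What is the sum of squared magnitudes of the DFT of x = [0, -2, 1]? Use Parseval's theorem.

Parseval: Σ|x[n]|² = (1/N)Σ|X[k]|², so Σ|X[k]|² = N·Σ|x[n]|² = 3·5.0000

Σ|X[k]|² = N·Σ|x[n]|² = 3·5.0000 = 15.0000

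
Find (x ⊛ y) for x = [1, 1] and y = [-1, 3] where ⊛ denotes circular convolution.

(x ⊛ y)[n] = Σ(m=0 to 1) x[m] · y[(n-m) mod 2]

Computing each output sample:
(x ⊛ y)[0] = 2
(x ⊛ y)[1] = 2

x ⊛ y = [2, 2]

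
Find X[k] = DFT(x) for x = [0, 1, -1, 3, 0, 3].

X[k] = Σ(n=0 to 5) x[n] · ω_6^(nk)
where ω_6 = e^(-2πi/6)

Computing each X[k]:
X[0] = 6
X[1] = -0.5000+2.5981i
X[2] = 1.5000+0.8660i
X[3] = -8
X[4] = 1.5000-0.8660i
X[5] = -0.5000-2.5981i

X = [6, -0.5000+2.5981i, 1.5000+0.8660i, -8, 1.5000-0.8660i, -0.5000-2.5981i]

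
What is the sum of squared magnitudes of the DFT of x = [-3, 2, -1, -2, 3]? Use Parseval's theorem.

Parseval: Σ|x[n]|² = (1/N)Σ|X[k]|², so Σ|X[k]|² = N·Σ|x[n]|² = 5·27.0000

Σ|X[k]|² = N·Σ|x[n]|² = 5·27.0000 = 135.0000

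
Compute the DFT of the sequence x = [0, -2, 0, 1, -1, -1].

X[k] = Σ(n=0 to 5) x[n] · ω_6^(nk)
where ω_6 = e^(-2πi/6)

Computing each X[k]:
X[0] = -3
X[1] = -2
X[2] = 3.0000+1.7321i
X[3] = 1
X[4] = 3.0000-1.7321i
X[5] = -2

X = [-3, -2, 3.0000+1.7321i, 1, 3.0000-1.7321i, -2]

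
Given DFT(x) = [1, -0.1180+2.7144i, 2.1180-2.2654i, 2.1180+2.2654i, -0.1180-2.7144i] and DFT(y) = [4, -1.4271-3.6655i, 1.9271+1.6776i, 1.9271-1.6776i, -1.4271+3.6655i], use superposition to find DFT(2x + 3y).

By linearity: DFT(2x + 3y) = 2·DFT(x) + 3·DFT(y)
= 2·[1, -0.1180+2.7144i, 2.1180-2.2654i, 2.1180+2.2654i, -0.1180-2.7144i] + 3·[4, -1.4271-3.6655i, 1.9271+1.6776i, 1.9271-1.6776i, -1.4271+3.6655i]

Computing element-wise:
Z[0] = 2·(1) + 3·(4) = 14
Z[1] = 2·(-0.1180+2.7144i) + 3·(-1.4271-3.6655i) = -4.5173-5.5677i
Z[2] = 2·(2.1180-2.2654i) + 3·(1.9271+1.6776i) = 10.0173+0.5020i
Z[3] = 2·(2.1180+2.2654i) + 3·(1.9271-1.6776i) = 10.0173-0.5020i
Z[4] = 2·(-0.1180-2.7144i) + 3·(-1.4271+3.6655i) = -4.5173+5.5677i

DFT(2x + 3y) = 2·X + 3·Y = [14, -4.5173-5.5677i, 10.0173+0.5020i, 10.0173-0.5020i, -4.5173+5.5677i]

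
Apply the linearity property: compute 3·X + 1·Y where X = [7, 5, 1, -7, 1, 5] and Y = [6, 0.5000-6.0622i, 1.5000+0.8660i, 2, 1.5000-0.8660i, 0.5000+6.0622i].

By linearity: DFT(3x + 1y) = 3·DFT(x) + 1·DFT(y)
= 3·[7, 5, 1, -7, 1, 5] + 1·[6, 0.5000-6.0622i, 1.5000+0.8660i, 2, 1.5000-0.8660i, 0.5000+6.0622i]

Computing element-wise:
Z[0] = 3·(7) + 1·(6) = 27
Z[1] = 3·(5) + 1·(0.5000-6.0622i) = 15.5000-6.0622i
Z[2] = 3·(1) + 1·(1.5000+0.8660i) = 4.5000+0.8660i
Z[3] = 3·(-7) + 1·(2) = -19
Z[4] = 3·(1) + 1·(1.5000-0.8660i) = 4.5000-0.8660i
Z[5] = 3·(5) + 1·(0.5000+6.0622i) = 15.5000+6.0622i

DFT(3x + 1y) = 3·X + 1·Y = [27, 15.5000-6.0622i, 4.5000+0.8660i, -19, 4.5000-0.8660i, 15.5000+6.0622i]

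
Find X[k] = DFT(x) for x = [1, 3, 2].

X[k] = Σ(n=0 to 2) x[n] · ω_3^(nk)
where ω_3 = e^(-2πi/3)

Computing each X[k]:
X[0] = 6
X[1] = -1.5000-0.8660i
X[2] = -1.5000+0.8660i

X = [6, -1.5000-0.8660i, -1.5000+0.8660i]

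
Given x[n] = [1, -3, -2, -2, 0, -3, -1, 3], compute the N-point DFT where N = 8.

X[k] = Σ(n=0 to 7) x[n] · ω_8^(nk)
where ω_8 = e^(-2πi/8)

Computing each X[k]:
X[0] = -7
X[1] = 4.5355+4.5355i
X[2] = 4+7i
X[3] = -2.5355+2.5355i
X[4] = 3
X[5] = -2.5355-2.5355i
X[6] = 4-7i
X[7] = 4.5355-4.5355i

X = [-7, 4.5355+4.5355i, 4+7i, -2.5355+2.5355i, 3, -2.5355-2.5355i, 4-7i, 4.5355-4.5355i]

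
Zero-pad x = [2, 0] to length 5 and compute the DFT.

Original 2-point DFT: [2, 2]
Zero-padded 5-point DFT provides frequency interpolation.

DFT_5([x, 0, ...]) = [2, 2, 2, 2, 2]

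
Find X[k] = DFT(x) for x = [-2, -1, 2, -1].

X[k] = Σ(n=0 to 3) x[n] · ω_4^(nk)
where ω_4 = e^(-2πi/4)

Computing each X[k]:
X[0] = -2
X[1] = -4
X[2] = 2
X[3] = -4

X = [-2, -4, 2, -4]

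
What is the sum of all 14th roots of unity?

Sum of all nth roots of unity equals 0 for n > 1 (geometric series with r ≠ 1).

0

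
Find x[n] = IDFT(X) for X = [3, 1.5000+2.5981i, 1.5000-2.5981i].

x[n] = (1/3) Σ(k=0 to 2) X[k] · e^(2πikn/3)

Computing each x[n]:
x[0] = 2
x[1] = -1
x[2] = 2

x = [2, -1, 2]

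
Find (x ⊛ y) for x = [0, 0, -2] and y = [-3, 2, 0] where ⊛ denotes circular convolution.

(x ⊛ y)[n] = Σ(m=0 to 2) x[m] · y[(n-m) mod 3]

Computing each output sample:
(x ⊛ y)[0] = -4
(x ⊛ y)[1] = 0
(x ⊛ y)[2] = 6

x ⊛ y = [-4, 0, 6]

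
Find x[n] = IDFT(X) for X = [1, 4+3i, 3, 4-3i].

x[n] = (1/4) Σ(k=0 to 3) X[k] · e^(2πikn/4)

Computing each x[n]:
x[0] = 3
x[1] = -2
x[2] = -1
x[3] = 1

x = [3, -2, -1, 1]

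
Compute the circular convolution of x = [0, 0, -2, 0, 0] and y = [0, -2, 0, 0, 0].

(x ⊛ y)[n] = Σ(m=0 to 4) x[m] · y[(n-m) mod 5]

Computing each output sample:
(x ⊛ y)[0] = 0
(x ⊛ y)[1] = 0
(x ⊛ y)[2] = 0
(x ⊛ y)[3] = 4
(x ⊛ y)[4] = 0

x ⊛ y = [0, 0, 0, 4, 0]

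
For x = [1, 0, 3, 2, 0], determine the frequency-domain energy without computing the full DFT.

Parseval: Σ|x[n]|² = (1/N)Σ|X[k]|², so Σ|X[k]|² = N·Σ|x[n]|² = 5·14.0000

Σ|X[k]|² = N·Σ|x[n]|² = 5·14.0000 = 70.0000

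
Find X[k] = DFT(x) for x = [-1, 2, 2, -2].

X[k] = Σ(n=0 to 3) x[n] · ω_4^(nk)
where ω_4 = e^(-2πi/4)

Computing each X[k]:
X[0] = 1
X[1] = -3-4i
X[2] = 1
X[3] = -3+4i

X = [1, -3-4i, 1, -3+4i]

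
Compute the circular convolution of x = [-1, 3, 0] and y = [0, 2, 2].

(x ⊛ y)[n] = Σ(m=0 to 2) x[m] · y[(n-m) mod 3]

Computing each output sample:
(x ⊛ y)[0] = 6
(x ⊛ y)[1] = -2
(x ⊛ y)[2] = 4

x ⊛ y = [6, -2, 4]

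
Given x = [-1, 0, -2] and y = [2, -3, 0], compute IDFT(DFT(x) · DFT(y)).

(x ⊛ y)[n] = Σ(m=0 to 2) x[m] · y[(n-m) mod 3]

Computing each output sample:
(x ⊛ y)[0] = 4
(x ⊛ y)[1] = 3
(x ⊛ y)[2] = -4

x ⊛ y = [4, 3, -4]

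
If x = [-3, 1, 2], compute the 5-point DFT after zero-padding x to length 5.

Original 3-point DFT: [0, -4.5000+0.8660i, -4.5000-0.8660i]
Zero-padded 5-point DFT provides frequency interpolation.

DFT_5([x, 0, ...]) = [0, -4.3090-2.1266i, -3.1910+1.3143i, -3.1910-1.3143i, -4.3090+2.1266i]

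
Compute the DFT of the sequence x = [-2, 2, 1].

X[k] = Σ(n=0 to 2) x[n] · ω_3^(nk)
where ω_3 = e^(-2πi/3)

Computing each X[k]:
X[0] = 1
X[1] = -3.5000-0.8660i
X[2] = -3.5000+0.8660i

X = [1, -3.5000-0.8660i, -3.5000+0.8660i]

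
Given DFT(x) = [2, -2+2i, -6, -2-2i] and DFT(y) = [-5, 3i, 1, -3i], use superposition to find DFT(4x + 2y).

By linearity: DFT(4x + 2y) = 4·DFT(x) + 2·DFT(y)
= 4·[2, -2+2i, -6, -2-2i] + 2·[-5, 3i, 1, -3i]

Computing element-wise:
Z[0] = 4·(2) + 2·(-5) = -2
Z[1] = 4·(-2+2i) + 2·(3i) = -8+14i
Z[2] = 4·(-6) + 2·(1) = -22
Z[3] = 4·(-2-2i) + 2·(-3i) = -8-14i

DFT(4x + 2y) = 4·X + 2·Y = [-2, -8+14i, -22, -8-14i]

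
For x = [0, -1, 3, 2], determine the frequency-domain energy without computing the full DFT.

Parseval: Σ|x[n]|² = (1/N)Σ|X[k]|², so Σ|X[k]|² = N·Σ|x[n]|² = 4·14.0000

Σ|X[k]|² = N·Σ|x[n]|² = 4·14.0000 = 56.0000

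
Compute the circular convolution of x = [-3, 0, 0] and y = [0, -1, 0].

(x ⊛ y)[n] = Σ(m=0 to 2) x[m] · y[(n-m) mod 3]

Computing each output sample:
(x ⊛ y)[0] = 0
(x ⊛ y)[1] = 3
(x ⊛ y)[2] = 0

x ⊛ y = [0, 3, 0]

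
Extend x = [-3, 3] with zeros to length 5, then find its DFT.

Original 2-point DFT: [0, -6]
Zero-padded 5-point DFT provides frequency interpolation.

DFT_5([x, 0, ...]) = [0, -2.0729-2.8532i, -5.4271-1.7634i, -5.4271+1.7634i, -2.0729+2.8532i]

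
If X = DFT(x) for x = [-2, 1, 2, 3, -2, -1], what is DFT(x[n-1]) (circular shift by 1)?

Time shift by 1: X_shifted[k] = ω_6^(1k) · X[k]
Shifted x = [-1, -2, 1, 2, 3, -2]

DFT(x[n-1]) = [1, -7.0000+1.7321i, 1.0000-1.7321i, 5, 1.0000+1.7321i, -7.0000-1.7321i]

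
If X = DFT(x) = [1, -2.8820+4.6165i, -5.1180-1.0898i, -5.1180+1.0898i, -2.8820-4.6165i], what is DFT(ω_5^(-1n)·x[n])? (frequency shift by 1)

Modulation property: DFT(ω_5^(-1n)·x[n]) = X[(k-1) mod 5], so circularly shift X by 1 positions.

X[k-1] = [-2.8820-4.6165i, 1, -2.8820+4.6165i, -5.1180-1.0898i, -5.1180+1.0898i]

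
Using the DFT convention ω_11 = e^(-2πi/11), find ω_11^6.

ω_11^6 = e^(-2πi·6/11)
= cos(-2π·6/11) + i·sin(-2π·6/11)
= cos(-12π/11) + i·sin(-12π/11)

ω_11^6 = cos(-12π/11) + i·sin(-12π/11) = -0.9595+0.2817i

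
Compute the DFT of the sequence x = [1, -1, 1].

X[k] = Σ(n=0 to 2) x[n] · ω_3^(nk)
where ω_3 = e^(-2πi/3)

Computing each X[k]:
X[0] = 1
X[1] = 1.0000+1.7321i
X[2] = 1.0000-1.7321i

X = [1, 1.0000+1.7321i, 1.0000-1.7321i]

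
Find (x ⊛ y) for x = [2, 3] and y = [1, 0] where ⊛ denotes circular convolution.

(x ⊛ y)[n] = Σ(m=0 to 1) x[m] · y[(n-m) mod 2]

Computing each output sample:
(x ⊛ y)[0] = 2
(x ⊛ y)[1] = 3

x ⊛ y = [2, 3]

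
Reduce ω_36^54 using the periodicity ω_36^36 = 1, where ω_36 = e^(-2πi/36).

Since ω_36^36 = 1, powers reduce modulo 36.
54 mod 36 = 18
So ω_36^54 = ω_36^18 = e^(-2πi·18/36)

ω_36^54 = ω_36^18 = -1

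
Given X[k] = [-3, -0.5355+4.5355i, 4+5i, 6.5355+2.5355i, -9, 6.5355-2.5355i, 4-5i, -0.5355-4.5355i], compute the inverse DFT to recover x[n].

x[n] = (1/8) Σ(k=0 to 7) X[k] · e^(2πikn/8)

Computing each x[n]:
x[0] = 1
x[1] = -3
x[2] = -3
x[3] = 2
x[4] = -2
x[5] = 2
x[6] = -2
x[7] = 2

x = [1, -3, -3, 2, -2, 2, -2, 2]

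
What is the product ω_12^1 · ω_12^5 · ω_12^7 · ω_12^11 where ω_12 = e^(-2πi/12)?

The primitive 12th roots of unity are ω_12^k for k coprime to 12: k ∈ {1, 5, 7, 11}
Their product equals the constant term of the cyclotomic polynomial Φ_12(x) up to sign.
For n ≥ 3, the product of all primitive nth roots of unity is 1. (For n=1 it is 1; for n=2 it is -1.)

1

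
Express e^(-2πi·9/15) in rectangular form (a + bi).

ω_15^9 = e^(-2πi·9/15)
= cos(-2π·9/15) + i·sin(-2π·9/15)
= cos(-18π/15) + i·sin(-18π/15)

ω_15^9 = cos(-18π/15) + i·sin(-18π/15) = -0.8090+0.5878i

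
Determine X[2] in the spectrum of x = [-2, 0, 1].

X[2] = Σ(n=0 to 2) x[n] · ω_3^(2n) where ω_3 = e^(-2πi/3)
= (-2)·ω_3^0 + (0)·ω_3^2 + (1)·ω_3^4

X[2] = -2.5000-0.8660i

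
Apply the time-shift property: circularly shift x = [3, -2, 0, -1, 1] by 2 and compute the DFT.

Time shift by 2: X_shifted[k] = ω_5^(2k) · X[k]
Shifted x = [-1, 1, 3, -2, 0]

DFT(x[n-2]) = [1, -1.5000-3.8900i, -1.5000+4.1675i, -1.5000-4.1675i, -1.5000+3.8900i]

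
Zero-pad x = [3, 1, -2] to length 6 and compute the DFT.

Original 3-point DFT: [2, 3.5000-2.5981i, 3.5000+2.5981i]
Zero-padded 6-point DFT provides frequency interpolation.

DFT_6([x, 0, ...]) = [2, 4.5000+0.8660i, 3.5000-2.5981i, 0, 3.5000+2.5981i, 4.5000-0.8660i]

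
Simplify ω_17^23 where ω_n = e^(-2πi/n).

Since ω_17^17 = 1, powers reduce modulo 17.
23 mod 17 = 6
So ω_17^23 = ω_17^6 = e^(-2πi·6/17)

ω_17^23 = ω_17^6 = -0.6026-0.7980i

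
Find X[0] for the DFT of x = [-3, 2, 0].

X[0] = Σ(n=0 to 2) x[n] · ω_3^0 = Σ x[n]
= (-3) + (2) + (0)

X[0] = -1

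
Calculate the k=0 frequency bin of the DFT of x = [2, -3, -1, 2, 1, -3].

X[0] = Σ(n=0 to 5) x[n] · ω_6^0 = Σ x[n]
= (2) + (-3) + (-1) + (2) + (1) + (-3)

X[0] = -2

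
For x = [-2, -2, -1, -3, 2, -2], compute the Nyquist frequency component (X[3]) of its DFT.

X[3] = Σ(n=0 to 5) x[n] · ω_6^(3n) where ω_6 = e^(-2πi/6)
= (-2)·ω_6^0 + (-2)·ω_6^3 + (-1)·ω_6^6 + (-3)·ω_6^9 + (2)·ω_6^12 + (-2)·ω_6^15

X[3] = 6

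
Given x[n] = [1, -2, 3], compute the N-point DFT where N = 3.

X[k] = Σ(n=0 to 2) x[n] · ω_3^(nk)
where ω_3 = e^(-2πi/3)

Computing each X[k]:
X[0] = 2
X[1] = 0.5000+4.3301i
X[2] = 0.5000-4.3301i

X = [2, 0.5000+4.3301i, 0.5000-4.3301i]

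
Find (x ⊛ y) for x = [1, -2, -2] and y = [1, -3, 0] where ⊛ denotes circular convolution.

(x ⊛ y)[n] = Σ(m=0 to 2) x[m] · y[(n-m) mod 3]

Computing each output sample:
(x ⊛ y)[0] = 7
(x ⊛ y)[1] = -5
(x ⊛ y)[2] = 4

x ⊛ y = [7, -5, 4]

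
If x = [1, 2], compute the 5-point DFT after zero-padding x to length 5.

Original 2-point DFT: [3, -1]
Zero-padded 5-point DFT provides frequency interpolation.

DFT_5([x, 0, ...]) = [3, 1.6180-1.9021i, -0.6180-1.1756i, -0.6180+1.1756i, 1.6180+1.9021i]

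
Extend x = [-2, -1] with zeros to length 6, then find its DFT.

Original 2-point DFT: [-3, -1]
Zero-padded 6-point DFT provides frequency interpolation.

DFT_6([x, 0, ...]) = [-3, -2.5000+0.8660i, -1.5000+0.8660i, -1, -1.5000-0.8660i, -2.5000-0.8660i]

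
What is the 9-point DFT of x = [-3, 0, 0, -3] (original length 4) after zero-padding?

Original 4-point DFT: [-6, -3-3i, 0, -3+3i]
Zero-padded 9-point DFT provides frequency interpolation.

DFT_9([x, 0, ...]) = [-6, -1.5000+2.5981i, -1.5000-2.5981i, -6, -1.5000+2.5981i, -1.5000-2.5981i, -6, -1.5000+2.5981i, -1.5000-2.5981i]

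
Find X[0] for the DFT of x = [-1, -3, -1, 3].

X[0] = Σ(n=0 to 3) x[n] · ω_4^0 = Σ x[n]
= (-1) + (-3) + (-1) + (3)

X[0] = -2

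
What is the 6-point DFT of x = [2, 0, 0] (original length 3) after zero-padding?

Original 3-point DFT: [2, 2, 2]
Zero-padded 6-point DFT provides frequency interpolation.

DFT_6([x, 0, ...]) = [2, 2, 2, 2, 2, 2]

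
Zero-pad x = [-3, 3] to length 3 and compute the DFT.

Original 2-point DFT: [0, -6]
Zero-padded 3-point DFT provides frequency interpolation.

DFT_3([x, 0, ...]) = [0, -4.5000-2.5981i, -4.5000+2.5981i]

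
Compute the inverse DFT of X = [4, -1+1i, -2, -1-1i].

x[n] = (1/4) Σ(k=0 to 3) X[k] · e^(2πikn/4)

Computing each x[n]:
x[0] = 0
x[1] = 1
x[2] = 1
x[3] = 2

x = [0, 1, 1, 2]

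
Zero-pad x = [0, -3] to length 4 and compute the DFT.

Original 2-point DFT: [-3, 3]
Zero-padded 4-point DFT provides frequency interpolation.

DFT_4([x, 0, ...]) = [-3, 3i, 3, -3i]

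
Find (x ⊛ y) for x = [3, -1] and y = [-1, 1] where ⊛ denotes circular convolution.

(x ⊛ y)[n] = Σ(m=0 to 1) x[m] · y[(n-m) mod 2]

Computing each output sample:
(x ⊛ y)[0] = -4
(x ⊛ y)[1] = 4

x ⊛ y = [-4, 4]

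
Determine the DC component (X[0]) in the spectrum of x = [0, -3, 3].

X[0] = Σ(n=0 to 2) x[n] · ω_3^0 = Σ x[n]
= (0) + (-3) + (3)

X[0] = 0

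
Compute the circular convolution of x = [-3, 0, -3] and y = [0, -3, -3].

(x ⊛ y)[n] = Σ(m=0 to 2) x[m] · y[(n-m) mod 3]

Computing each output sample:
(x ⊛ y)[0] = 9
(x ⊛ y)[1] = 18
(x ⊛ y)[2] = 9

x ⊛ y = [9, 18, 9]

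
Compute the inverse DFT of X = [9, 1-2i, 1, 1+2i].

x[n] = (1/4) Σ(k=0 to 3) X[k] · e^(2πikn/4)

Computing each x[n]:
x[0] = 3
x[1] = 3
x[2] = 2
x[3] = 1

x = [3, 3, 2, 1]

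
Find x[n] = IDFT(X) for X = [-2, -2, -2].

x[n] = (1/3) Σ(k=0 to 2) X[k] · e^(2πikn/3)

Computing each x[n]:
x[0] = -2
x[1] = 0
x[2] = 0

x = [-2, 0, 0]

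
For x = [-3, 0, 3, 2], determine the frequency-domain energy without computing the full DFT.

Parseval: Σ|x[n]|² = (1/N)Σ|X[k]|², so Σ|X[k]|² = N·Σ|x[n]|² = 4·22.0000

Σ|X[k]|² = N·Σ|x[n]|² = 4·22.0000 = 88.0000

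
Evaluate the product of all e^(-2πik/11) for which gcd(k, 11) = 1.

The primitive 11th roots of unity are ω_11^k for k coprime to 11: k ∈ {1, 2, 3, 4, 5, 6, 7, 8, 9, 10}
Their product equals the constant term of the cyclotomic polynomial Φ_11(x) up to sign.
For n ≥ 3, the product of all primitive nth roots of unity is 1. (For n=1 it is 1; for n=2 it is -1.)

1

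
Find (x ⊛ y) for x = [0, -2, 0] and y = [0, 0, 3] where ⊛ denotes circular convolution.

(x ⊛ y)[n] = Σ(m=0 to 2) x[m] · y[(n-m) mod 3]

Computing each output sample:
(x ⊛ y)[0] = -6
(x ⊛ y)[1] = 0
(x ⊛ y)[2] = 0

x ⊛ y = [-6, 0, 0]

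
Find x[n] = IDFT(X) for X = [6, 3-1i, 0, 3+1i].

x[n] = (1/4) Σ(k=0 to 3) X[k] · e^(2πikn/4)

Computing each x[n]:
x[0] = 3
x[1] = 2
x[2] = 0
x[3] = 1

x = [3, 2, 0, 1]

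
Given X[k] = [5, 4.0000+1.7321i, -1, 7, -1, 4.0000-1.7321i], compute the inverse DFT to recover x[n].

x[n] = (1/6) Σ(k=0 to 5) X[k] · e^(2πikn/6)

Computing each x[n]:
x[0] = 3
x[1] = 0
x[2] = 1
x[3] = -2
x[4] = 2
x[5] = 1

x = [3, 0, 1, -2, 2, 1]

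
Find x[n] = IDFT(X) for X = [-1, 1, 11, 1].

x[n] = (1/4) Σ(k=0 to 3) X[k] · e^(2πikn/4)

Computing each x[n]:
x[0] = 3
x[1] = -3
x[2] = 2
x[3] = -3

x = [3, -3, 2, -3]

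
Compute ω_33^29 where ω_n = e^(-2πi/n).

ω_33^29 = e^(-2πi·29/33)
= cos(-2π·29/33) + i·sin(-2π·29/33)
= cos(-58π/33) + i·sin(-58π/33)

ω_33^29 = cos(-58π/33) + i·sin(-58π/33) = 0.7237+0.6901i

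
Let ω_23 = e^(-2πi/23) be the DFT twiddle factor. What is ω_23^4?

ω_23^4 = e^(-2πi·4/23)
= cos(-2π·4/23) + i·sin(-2π·4/23)
= cos(-8π/23) + i·sin(-8π/23)

ω_23^4 = cos(-8π/23) + i·sin(-8π/23) = 0.4601-0.8879i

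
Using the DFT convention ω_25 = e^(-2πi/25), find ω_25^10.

ω_25^10 = e^(-2πi·10/25)
= cos(-2π·10/25) + i·sin(-2π·10/25)
= cos(-20π/25) + i·sin(-20π/25)

ω_25^10 = cos(-20π/25) + i·sin(-20π/25) = -0.8090-0.5878i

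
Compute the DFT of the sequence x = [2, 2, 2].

X[k] = Σ(n=0 to 2) x[n] · ω_3^(nk)
where ω_3 = e^(-2πi/3)

Computing each X[k]:
X[0] = 6
X[1] = 0
X[2] = 0

X = [6, 0, 0]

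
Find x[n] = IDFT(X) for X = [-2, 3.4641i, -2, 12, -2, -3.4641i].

x[n] = (1/6) Σ(k=0 to 5) X[k] · e^(2πikn/6)

Computing each x[n]:
x[0] = 1
x[1] = -3
x[2] = 1
x[3] = -3
x[4] = 3
x[5] = -1

x = [1, -3, 1, -3, 3, -1]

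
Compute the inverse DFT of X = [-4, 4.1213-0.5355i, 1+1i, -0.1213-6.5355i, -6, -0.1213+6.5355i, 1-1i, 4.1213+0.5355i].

x[n] = (1/8) Σ(k=0 to 7) X[k] · e^(2πikn/8)

Computing each x[n]:
x[0] = 0
x[1] = 2
x[2] = -3
x[3] = 1
x[4] = -2
x[5] = -2
x[6] = 0
x[7] = 0

x = [0, 2, -3, 1, -2, -2, 0, 0]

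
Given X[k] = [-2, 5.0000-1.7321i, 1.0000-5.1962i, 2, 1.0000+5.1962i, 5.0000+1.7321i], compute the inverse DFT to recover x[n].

x[n] = (1/6) Σ(k=0 to 5) X[k] · e^(2πikn/6)

Computing each x[n]:
x[0] = 2
x[1] = 2
x[2] = -2
x[3] = -2
x[4] = 0
x[5] = -2

x = [2, 2, -2, -2, 0, -2]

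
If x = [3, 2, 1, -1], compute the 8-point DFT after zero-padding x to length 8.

Original 4-point DFT: [5, 2-3i, 3, 2+3i]
Zero-padded 8-point DFT provides frequency interpolation.

DFT_8([x, 0, ...]) = [5, 5.1213-1.7071i, 2-3i, 0.8787+0.2929i, 3, 0.8787-0.2929i, 2+3i, 5.1213+1.7071i]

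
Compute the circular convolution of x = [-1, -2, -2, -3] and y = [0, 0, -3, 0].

(x ⊛ y)[n] = Σ(m=0 to 3) x[m] · y[(n-m) mod 4]

Computing each output sample:
(x ⊛ y)[0] = 6
(x ⊛ y)[1] = 9
(x ⊛ y)[2] = 3
(x ⊛ y)[3] = 6

x ⊛ y = [6, 9, 3, 6]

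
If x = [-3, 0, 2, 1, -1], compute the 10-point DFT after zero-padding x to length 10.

Original 5-point DFT: [-1, -5.7361-1.5388i, -1.2639+0.3633i, -1.2639-0.3633i, -5.7361+1.5388i]
Zero-padded 10-point DFT provides frequency interpolation.

DFT_10([x, 0, ...]) = [-1, -1.8820-2.2654i, -5.7361-1.5388i, -4.1180+2.7144i, -1.2639+0.3633i, -3, -1.2639-0.3633i, -4.1180-2.7144i, -5.7361+1.5388i, -1.8820+2.2654i]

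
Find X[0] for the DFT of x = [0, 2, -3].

X[0] = Σ(n=0 to 2) x[n] · ω_3^0 = Σ x[n]
= (0) + (2) + (-3)

X[0] = -1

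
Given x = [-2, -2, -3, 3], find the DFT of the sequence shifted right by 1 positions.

Time shift by 1: X_shifted[k] = ω_4^(1k) · X[k]
Shifted x = [3, -2, -2, -3]

DFT(x[n-1]) = [-4, 5-1i, 6, 5+1i]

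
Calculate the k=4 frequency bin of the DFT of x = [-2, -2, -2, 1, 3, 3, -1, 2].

X[4] = Σ(n=0 to 7) x[n] · ω_8^(4n) where ω_8 = e^(-2πi/8)
= (-2)·ω_8^0 + (-2)·ω_8^4 + (-2)·ω_8^8 + (1)·ω_8^12 + (3)·ω_8^16 + (3)·ω_8^20 + (-1)·ω_8^24 + (2)·ω_8^28

X[4] = -6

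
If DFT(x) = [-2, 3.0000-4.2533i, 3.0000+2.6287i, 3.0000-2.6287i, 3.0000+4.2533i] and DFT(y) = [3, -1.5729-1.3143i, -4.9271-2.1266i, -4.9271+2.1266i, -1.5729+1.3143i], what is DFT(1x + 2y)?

By linearity: DFT(1x + 2y) = 1·DFT(x) + 2·DFT(y)
= 1·[-2, 3.0000-4.2533i, 3.0000+2.6287i, 3.0000-2.6287i, 3.0000+4.2533i] + 2·[3, -1.5729-1.3143i, -4.9271-2.1266i, -4.9271+2.1266i, -1.5729+1.3143i]

Computing element-wise:
Z[0] = 1·(-2) + 2·(3) = 4
Z[1] = 1·(3.0000-4.2533i) + 2·(-1.5729-1.3143i) = -0.1458-6.8819i
Z[2] = 1·(3.0000+2.6287i) + 2·(-4.9271-2.1266i) = -6.8542-1.6245i
Z[3] = 1·(3.0000-2.6287i) + 2·(-4.9271+2.1266i) = -6.8542+1.6245i
Z[4] = 1·(3.0000+4.2533i) + 2·(-1.5729+1.3143i) = -0.1458+6.8819i

DFT(1x + 2y) = 1·X + 2·Y = [4, -0.1458-6.8819i, -6.8542-1.6245i, -6.8542+1.6245i, -0.1458+6.8819i]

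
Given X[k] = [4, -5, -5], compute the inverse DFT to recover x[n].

x[n] = (1/3) Σ(k=0 to 2) X[k] · e^(2πikn/3)

Computing each x[n]:
x[0] = -2
x[1] = 3
x[2] = 3

x = [-2, 3, 3]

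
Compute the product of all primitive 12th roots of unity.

The primitive 12th roots of unity are ω_12^k for k coprime to 12: k ∈ {1, 5, 7, 11}
Their product equals the constant term of the cyclotomic polynomial Φ_12(x) up to sign.
For n ≥ 3, the product of all primitive nth roots of unity is 1. (For n=1 it is 1; for n=2 it is -1.)

1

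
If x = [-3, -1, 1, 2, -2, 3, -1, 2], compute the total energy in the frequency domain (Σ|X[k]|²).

Parseval: Σ|x[n]|² = (1/N)Σ|X[k]|², so Σ|X[k]|² = N·Σ|x[n]|² = 8·33.0000

Σ|X[k]|² = N·Σ|x[n]|² = 8·33.0000 = 264.0000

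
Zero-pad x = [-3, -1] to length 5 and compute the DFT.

Original 2-point DFT: [-4, -2]
Zero-padded 5-point DFT provides frequency interpolation.

DFT_5([x, 0, ...]) = [-4, -3.3090+0.9511i, -2.1910+0.5878i, -2.1910-0.5878i, -3.3090-0.9511i]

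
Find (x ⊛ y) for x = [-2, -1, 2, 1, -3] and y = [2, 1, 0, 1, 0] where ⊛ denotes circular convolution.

(x ⊛ y)[n] = Σ(m=0 to 4) x[m] · y[(n-m) mod 5]

Computing each output sample:
(x ⊛ y)[0] = -5
(x ⊛ y)[1] = -3
(x ⊛ y)[2] = 0
(x ⊛ y)[3] = 2
(x ⊛ y)[4] = -6

x ⊛ y = [-5, -3, 0, 2, -6]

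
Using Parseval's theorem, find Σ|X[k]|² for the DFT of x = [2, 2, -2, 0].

Parseval: Σ|x[n]|² = (1/N)Σ|X[k]|², so Σ|X[k]|² = N·Σ|x[n]|² = 4·12.0000

Σ|X[k]|² = N·Σ|x[n]|² = 4·12.0000 = 48.0000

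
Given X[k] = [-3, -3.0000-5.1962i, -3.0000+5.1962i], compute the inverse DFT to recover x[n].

x[n] = (1/3) Σ(k=0 to 2) X[k] · e^(2πikn/3)

Computing each x[n]:
x[0] = -3
x[1] = 3
x[2] = -3

x = [-3, 3, -3]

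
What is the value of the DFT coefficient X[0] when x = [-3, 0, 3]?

X[0] = Σ(n=0 to 2) x[n] · ω_3^0 = Σ x[n]
= (-3) + (0) + (3)

X[0] = 0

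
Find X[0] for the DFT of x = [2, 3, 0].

X[0] = Σ(n=0 to 2) x[n] · ω_3^0 = Σ x[n]
= (2) + (3) + (0)

X[0] = 5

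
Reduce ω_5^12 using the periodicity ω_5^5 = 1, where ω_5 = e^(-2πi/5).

Since ω_5^5 = 1, powers reduce modulo 5.
12 mod 5 = 2
So ω_5^12 = ω_5^2 = e^(-2πi·2/5)

ω_5^12 = ω_5^2 = -0.8090-0.5878i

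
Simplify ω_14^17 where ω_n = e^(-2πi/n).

Since ω_14^14 = 1, powers reduce modulo 14.
17 mod 14 = 3
So ω_14^17 = ω_14^3 = e^(-2πi·3/14)

ω_14^17 = ω_14^3 = 0.2225-0.9749i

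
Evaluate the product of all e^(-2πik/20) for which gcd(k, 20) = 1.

The primitive 20th roots of unity are ω_20^k for k coprime to 20: k ∈ {1, 3, 7, 9, 11, 13, 17, 19}
Their product equals the constant term of the cyclotomic polynomial Φ_20(x) up to sign.
For n ≥ 3, the product of all primitive nth roots of unity is 1. (For n=1 it is 1; for n=2 it is -1.)

1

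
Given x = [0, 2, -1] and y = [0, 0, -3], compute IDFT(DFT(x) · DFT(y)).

(x ⊛ y)[n] = Σ(m=0 to 2) x[m] · y[(n-m) mod 3]

Computing each output sample:
(x ⊛ y)[0] = -6
(x ⊛ y)[1] = 3
(x ⊛ y)[2] = 0

x ⊛ y = [-6, 3, 0]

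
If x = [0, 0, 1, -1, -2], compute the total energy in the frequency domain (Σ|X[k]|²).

Parseval: Σ|x[n]|² = (1/N)Σ|X[k]|², so Σ|X[k]|² = N·Σ|x[n]|² = 5·6.0000

Σ|X[k]|² = N·Σ|x[n]|² = 5·6.0000 = 30.0000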